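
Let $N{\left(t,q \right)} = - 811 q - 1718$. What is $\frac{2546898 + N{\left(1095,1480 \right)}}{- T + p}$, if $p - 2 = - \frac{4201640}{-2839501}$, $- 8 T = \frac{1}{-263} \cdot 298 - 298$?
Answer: $- \frac{251089051839675}{6331260997} \approx -39659.0$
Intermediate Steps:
$T = \frac{9834}{263}$ ($T = - \frac{\frac{1}{-263} \cdot 298 - 298}{8} = - \frac{\left(- \frac{1}{263}\right) 298 - 298}{8} = - \frac{- \frac{298}{263} - 298}{8} = \left(- \frac{1}{8}\right) \left(- \frac{78672}{263}\right) = \frac{9834}{263} \approx 37.392$)
$N{\left(t,q \right)} = -1718 - 811 q$
$p = \frac{9880642}{2839501}$ ($p = 2 - \frac{4201640}{-2839501} = 2 - - \frac{4201640}{2839501} = 2 + \frac{4201640}{2839501} = \frac{9880642}{2839501} \approx 3.4797$)
$\frac{2546898 + N{\left(1095,1480 \right)}}{- T + p} = \frac{2546898 - 1201998}{\left(-1\right) \frac{9834}{263} + \frac{9880642}{2839501}} = \frac{2546898 - 1201998}{- \frac{9834}{263} + \frac{9880642}{2839501}} = \frac{2546898 - 1201998}{- \frac{25325043988}{746788763}} = 1344900 \left(- \frac{746788763}{25325043988}\right) = - \frac{251089051839675}{6331260997}$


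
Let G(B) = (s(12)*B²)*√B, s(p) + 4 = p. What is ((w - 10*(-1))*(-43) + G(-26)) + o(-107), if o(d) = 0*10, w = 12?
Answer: -946 + 5408*I*√26 ≈ -946.0 + 27576.0*I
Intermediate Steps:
s(p) = -4 + p
G(B) = 8*B^(5/2) (G(B) = ((-4 + 12)*B²)*√B = (8*B²)*√B = 8*B^(5/2))
o(d) = 0
((w - 10*(-1))*(-43) + G(-26)) + o(-107) = ((12 - 10*(-1))*(-43) + 8*(-26)^(5/2)) + 0 = ((12 + 10)*(-43) + 8*(676*I*√26)) + 0 = (22*(-43) + 5408*I*√26) + 0 = (-946 + 5408*I*√26) + 0 = -946 + 5408*I*√26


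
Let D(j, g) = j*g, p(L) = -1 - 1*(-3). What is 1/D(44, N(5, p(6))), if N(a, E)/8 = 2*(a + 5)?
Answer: 1/7040 ≈ 0.00014205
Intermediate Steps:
p(L) = 2 (p(L) = -1 + 3 = 2)
N(a, E) = 80 + 16*a (N(a, E) = 8*(2*(a + 5)) = 8*(2*(5 + a)) = 8*(10 + 2*a) = 80 + 16*a)
D(j, g) = g*j
1/D(44, N(5, p(6))) = 1/((80 + 16*5)*44) = 1/((80 + 80)*44) = 1/(160*44) = 1/7040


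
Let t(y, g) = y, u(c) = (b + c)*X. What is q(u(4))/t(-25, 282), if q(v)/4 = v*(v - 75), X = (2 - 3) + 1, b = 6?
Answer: 0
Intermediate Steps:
X = 0 (X = -1 + 1 = 0)
u(c) = 0 (u(c) = (6 + c)*0 = 0)
q(v) = 4*v*(-75 + v) (q(v) = 4*(v*(v - 75)) = 4*(v*(-75 + v)) = 4*v*(-75 + v))
q(u(4))/t(-25, 282) = (4*0*(-75 + 0))/(-25) = (4*0*(-75))*(-1/25) = 0*(-1/25) = 0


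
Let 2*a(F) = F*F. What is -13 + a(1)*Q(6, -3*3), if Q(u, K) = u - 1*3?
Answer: -23/2 ≈ -11.500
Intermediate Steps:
a(F) = F**2/2 (a(F) = (F*F)/2 = F**2/2)
Q(u, K) = -3 + u (Q(u, K) = u - 3 = -3 + u)
-13 + a(1)*Q(6, -3*3) = -13 + ((1/2)*1**2)*(-3 + 6) = -13 + ((1/2)*1)*3 = -13 + (1/2)*3 = -13 + 3/2 = -23/2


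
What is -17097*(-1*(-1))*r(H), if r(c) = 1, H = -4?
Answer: -17097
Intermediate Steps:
-17097*(-1*(-1))*r(H) = -17097*(-1*(-1)) = -17097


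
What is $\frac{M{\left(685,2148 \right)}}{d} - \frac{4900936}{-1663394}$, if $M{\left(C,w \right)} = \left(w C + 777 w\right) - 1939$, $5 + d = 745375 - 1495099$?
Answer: $- \frac{773041714417}{623547360113} \approx -1.2397$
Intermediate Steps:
$d = -749729$ ($d = -5 + \left(745375 - 1495099\right) = -5 - 749724 = -749729$)
$M{\left(C,w \right)} = -1939 + 777 w + C w$ ($M{\left(C,w \right)} = \left(C w + 777 w\right) - 1939 = \left(777 w + C w\right) - 1939 = -1939 + 777 w + C w$)
$\frac{M{\left(685,2148 \right)}}{d} - \frac{4900936}{-1663394} = \frac{-1939 + 777 \cdot 2148 + 685 \cdot 2148}{-749729} - \frac{4900936}{-1663394} = \left(-1939 + 1668996 + 1471380\right) \left(- \frac{1}{749729}\right) - - \frac{2450468}{831697} = 3138437 \left(- \frac{1}{749729}\right) + \frac{2450468}{831697} = - \frac{3138437}{749729} + \frac{2450468}{831697} = - \frac{773041714417}{623547360113}$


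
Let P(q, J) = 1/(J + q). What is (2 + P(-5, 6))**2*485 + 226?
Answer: 4591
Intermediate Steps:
(2 + P(-5, 6))**2*485 + 226 = (2 + 1/(6 - 5))**2*485 + 226 = (2 + 1/1)**2*485 + 226 = (2 + 1)**2*485 + 226 = 3**2*485 + 226 = 9*485 + 226 = 4365 + 226 = 4591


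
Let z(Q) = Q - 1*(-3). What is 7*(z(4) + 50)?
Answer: 399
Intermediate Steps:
z(Q) = 3 + Q (z(Q) = Q + 3 = 3 + Q)
7*(z(4) + 50) = 7*((3 + 4) + 50) = 7*(7 + 50) = 7*57 = 399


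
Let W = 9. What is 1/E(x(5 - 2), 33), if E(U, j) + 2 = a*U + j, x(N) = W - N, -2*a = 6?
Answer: 1/13 ≈ 0.076923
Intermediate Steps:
a = -3 (a = -½*6 = -3)
x(N) = 9 - N
E(U, j) = -2 + j - 3*U (E(U, j) = -2 + (-3*U + j) = -2 + (j - 3*U) = -2 + j - 3*U)
1/E(x(5 - 2), 33) = 1/(-2 + 33 - 3*(9 - (5 - 2))) = 1/(-2 + 33 - 3*(9 - 1*3)) = 1/(-2 + 33 - 3*(9 - 3)) = 1/(-2 + 33 - 3*6) = 1/(-2 + 33 - 18) = 1/13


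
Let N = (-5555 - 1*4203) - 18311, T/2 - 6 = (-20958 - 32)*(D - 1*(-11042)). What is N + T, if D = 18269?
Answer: -1230503837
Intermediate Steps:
T = -1230475768 (T = 12 + 2*((-20958 - 32)*(18269 - 1*(-11042))) = 12 + 2*(-20990*(18269 + 11042)) = 12 + 2*(-20990*29311) = 12 + 2*(-615237890) = 12 - 1230475780 = -1230475768)
N = -28069 (N = (-5555 - 4203) - 18311 = -9758 - 18311 = -28069)
N + T = -28069 - 1230475768 = -1230503837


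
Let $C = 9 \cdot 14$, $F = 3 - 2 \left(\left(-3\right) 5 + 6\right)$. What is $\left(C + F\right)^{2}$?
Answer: $21609$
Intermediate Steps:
$F = 21$ ($F = 3 - 2 \left(-15 + 6\right) = 3 - -18 = 3 + 18 = 21$)
$C = 126$
$\left(C + F\right)^{2} = \left(126 + 21\right)^{2} = 147^{2} = 21609$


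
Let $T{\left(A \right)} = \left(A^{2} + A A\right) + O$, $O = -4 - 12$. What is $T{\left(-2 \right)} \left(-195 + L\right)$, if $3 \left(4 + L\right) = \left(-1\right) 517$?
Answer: $\frac{8912}{3} \approx 2970.7$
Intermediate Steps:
$O = -16$
$L = - \frac{529}{3}$ ($L = -4 + \frac{\left(-1\right) 517}{3} = -4 + \frac{1}{3} \left(-517\right) = -4 - \frac{517}{3} = - \frac{529}{3} \approx -176.33$)
$T{\left(A \right)} = -16 + 2 A^{2}$ ($T{\left(A \right)} = \left(A^{2} + A A\right) - 16 = \left(A^{2} + A^{2}\right) - 16 = 2 A^{2} - 16 = -16 + 2 A^{2}$)
$T{\left(-2 \right)} \left(-195 + L\right) = \left(-16 + 2 \left(-2\right)^{2}\right) \left(-195 - \frac{529}{3}\right) = \left(-16 + 2 \cdot 4\right) \left(- \frac{1114}{3}\right) = \left(-16 + 8\right) \left(- \frac{1114}{3}\right) = \left(-8\right) \left(- \frac{1114}{3}\right) = \frac{8912}{3}$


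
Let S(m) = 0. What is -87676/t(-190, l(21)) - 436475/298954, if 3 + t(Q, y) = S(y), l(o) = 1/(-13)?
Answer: 26209781479/896862 ≈ 29224.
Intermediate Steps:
l(o) = -1/13
t(Q, y) = -3 (t(Q, y) = -3 + 0 = -3)
-87676/t(-190, l(21)) - 436475/298954 = -87676/(-3) - 436475/298954 = -87676*(-1/3) - 436475*1/298954 = 87676/3 - 436475/298954 = 26209781479/896862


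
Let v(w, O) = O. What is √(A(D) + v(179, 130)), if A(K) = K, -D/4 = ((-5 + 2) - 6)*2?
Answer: √202 ≈ 14.213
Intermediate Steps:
D = 72 (D = -4*((-5 + 2) - 6)*2 = -4*(-3 - 6)*2 = -(-36)*2 = -4*(-18) = 72)
√(A(D) + v(179, 130)) = √(72 + 130) = √202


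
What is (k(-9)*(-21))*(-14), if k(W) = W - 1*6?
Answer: -4410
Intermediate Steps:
k(W) = -6 + W (k(W) = W - 6 = -6 + W)
(k(-9)*(-21))*(-14) = ((-6 - 9)*(-21))*(-14) = -15*(-21)*(-14) = 315*(-14) = -4410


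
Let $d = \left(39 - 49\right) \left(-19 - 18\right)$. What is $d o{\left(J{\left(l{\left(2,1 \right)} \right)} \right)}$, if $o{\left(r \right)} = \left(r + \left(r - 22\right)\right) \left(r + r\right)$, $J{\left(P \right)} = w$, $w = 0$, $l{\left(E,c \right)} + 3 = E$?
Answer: $0$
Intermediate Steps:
$l{\left(E,c \right)} = -3 + E$
$d = 370$ ($d = \left(-10\right) \left(-37\right) = 370$)
$J{\left(P \right)} = 0$
$o{\left(r \right)} = 2 r \left(-22 + 2 r\right)$ ($o{\left(r \right)} = \left(r + \left(-22 + r\right)\right) 2 r = \left(-22 + 2 r\right) 2 r = 2 r \left(-22 + 2 r\right)$)
$d o{\left(J{\left(l{\left(2,1 \right)} \right)} \right)} = 370 \cdot 4 \cdot 0 \left(-11 + 0\right) = 370 \cdot 4 \cdot 0 \left(-11\right) = 370 \cdot 0 = 0$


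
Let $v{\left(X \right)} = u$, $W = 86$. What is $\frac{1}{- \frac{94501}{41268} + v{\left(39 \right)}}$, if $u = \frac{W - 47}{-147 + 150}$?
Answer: $\frac{41268}{441983} \approx 0.09337$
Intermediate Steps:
$u = 13$ ($u = \frac{86 - 47}{-147 + 150} = \frac{39}{3} = 39 \cdot \frac{1}{3} = 13$)
$v{\left(X \right)} = 13$
$\frac{1}{- \frac{94501}{41268} + v{\left(39 \right)}} = \frac{1}{- \frac{94501}{41268} + 13} = \frac{1}{\frac{441983}{41268}} = \frac{41268}{441983}$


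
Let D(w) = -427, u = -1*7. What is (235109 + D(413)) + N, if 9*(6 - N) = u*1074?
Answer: 706570/3 ≈ 2.3552e+5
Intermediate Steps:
u = -7
N = 2524/3 (N = 6 - (-7)*1074/9 = 6 - ⅑*(-7518) = 6 + 2506/3 = 2524/3 ≈ 841.33)
(235109 + D(413)) + N = (235109 - 427) + 2524/3 = 234682 + 2524/3 = 706570/3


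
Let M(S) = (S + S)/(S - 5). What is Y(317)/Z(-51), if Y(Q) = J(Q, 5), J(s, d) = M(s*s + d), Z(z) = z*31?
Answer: -66996/52957703 ≈ -0.0012651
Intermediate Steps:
Z(z) = 31*z
M(S) = 2*S/(-5 + S) (M(S) = (2*S)/(-5 + S) = 2*S/(-5 + S))
J(s, d) = 2*(d + s**2)/(-5 + d + s**2) (J(s, d) = 2*(s*s + d)/(-5 + (s*s + d)) = 2*(s**2 + d)/(-5 + (s**2 + d)) = 2*(d + s**2)/(-5 + (d + s**2)) = 2*(d + s**2)/(-5 + d + s**2))
Y(Q) = 2*(5 + Q**2)/Q**2 (Y(Q) = 2*(5 + Q**2)/(-5 + 5 + Q**2) = 2*(5 + Q**2)/(Q**2) = 2*(5 + Q**2)/Q**2)
Y(317)/Z(-51) = (2 + 10/317**2)/((31*(-51))) = (2 + 10*(1/100489))/(-1581) = (2 + 10/100489)*(-1/1581) = (200988/100489)*(-1/1581) = -66996/52957703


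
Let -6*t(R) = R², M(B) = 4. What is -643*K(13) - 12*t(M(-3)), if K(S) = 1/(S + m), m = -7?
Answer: -451/6 ≈ -75.167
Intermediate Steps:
t(R) = -R²/6
K(S) = 1/(-7 + S) (K(S) = 1/(S - 7) = 1/(-7 + S))
-643*K(13) - 12*t(M(-3)) = -643/(-7 + 13) - (-2)*4² = -643/6 - (-2)*16 = -643*⅙ - 12*(-8/3) = -643/6 + 32 = -451/6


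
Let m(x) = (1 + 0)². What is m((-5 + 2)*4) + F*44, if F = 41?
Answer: 1805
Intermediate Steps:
m(x) = 1 (m(x) = 1² = 1)
m((-5 + 2)*4) + F*44 = 1 + 41*44 = 1 + 1804 = 1805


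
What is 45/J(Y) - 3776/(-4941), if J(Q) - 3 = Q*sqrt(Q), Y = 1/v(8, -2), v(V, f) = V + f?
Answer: 151416328/9600363 - 270*sqrt(6)/1943 ≈ 15.432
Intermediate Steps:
Y = 1/6 (Y = 1/(8 - 2) = 1/6 ≈ 0.16667)
J(Q) = 3 + Q**(3/2) (J(Q) = 3 + Q*sqrt(Q) = 3 + Q**(3/2))
45/J(Y) - 3776/(-4941) = 45/(3 + (1/6)**(3/2)) - 3776/(-4941) = 45/(3 + sqrt(6)/36) - 3776*(-1/4941) = 45/(3 + sqrt(6)/36) + 3776/4941 = 3776/4941 + 45/(3 + sqrt(6)/36)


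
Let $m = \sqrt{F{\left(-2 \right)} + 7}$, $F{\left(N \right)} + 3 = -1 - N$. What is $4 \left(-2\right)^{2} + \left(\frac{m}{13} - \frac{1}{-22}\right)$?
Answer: $\frac{353}{22} + \frac{\sqrt{5}}{13} \approx 16.217$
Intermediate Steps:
$F{\left(N \right)} = -4 - N$ ($F{\left(N \right)} = -3 - \left(1 + N\right) = -4 - N$)
$m = \sqrt{5}$ ($m = \sqrt{\left(-4 - -2\right) + 7} = \sqrt{\left(-4 + 2\right) + 7} = \sqrt{-2 + 7} = \sqrt{5} \approx 2.2361$)
$4 \left(-2\right)^{2} + \left(\frac{m}{13} - \frac{1}{-22}\right) = 4 \left(-2\right)^{2} - \left(- \frac{1}{22} - \frac{\sqrt{5}}{13}\right) = 4 \cdot 4 - \left(- \frac{1}{22} - \sqrt{5} \cdot \frac{1}{13}\right) = 16 + \left(\frac{\sqrt{5}}{13} + \frac{1}{22}\right) = 16 + \left(\frac{1}{22} + \frac{\sqrt{5}}{13}\right) = \frac{353}{22} + \frac{\sqrt{5}}{13}$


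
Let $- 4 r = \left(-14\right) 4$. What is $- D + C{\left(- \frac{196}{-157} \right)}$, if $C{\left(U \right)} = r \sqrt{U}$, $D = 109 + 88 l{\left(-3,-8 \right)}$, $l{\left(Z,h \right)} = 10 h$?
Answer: $6931 + \frac{196 \sqrt{157}}{157} \approx 6946.6$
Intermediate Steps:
$D = -6931$ ($D = 109 + 88 \cdot 10 \left(-8\right) = 109 + 88 \left(-80\right) = 109 - 7040 = -6931$)
$r = 14$ ($r = - \frac{\left(-14\right) 4}{4} = \left(- \frac{1}{4}\right) \left(-56\right) = 14$)
$C{\left(U \right)} = 14 \sqrt{U}$
$- D + C{\left(- \frac{196}{-157} \right)} = \left(-1\right) \left(-6931\right) + 14 \sqrt{- \frac{196}{-157}} = 6931 + 14 \sqrt{\left(-196\right) \left(- \frac{1}{157}\right)} = 6931 + 14 \sqrt{\frac{196}{157}} = 6931 + 14 \frac{14 \sqrt{157}}{157} = 6931 + \frac{196 \sqrt{157}}{157}$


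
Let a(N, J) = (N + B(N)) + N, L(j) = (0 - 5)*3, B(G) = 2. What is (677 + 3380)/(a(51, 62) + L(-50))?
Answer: 4057/89 ≈ 45.584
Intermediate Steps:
L(j) = -15 (L(j) = -5*3 = -15)
a(N, J) = 2 + 2*N (a(N, J) = (N + 2) + N = (2 + N) + N = 2 + 2*N)
(677 + 3380)/(a(51, 62) + L(-50)) = (677 + 3380)/((2 + 2*51) - 15) = 4057/((2 + 102) - 15) = 4057/(104 - 15) = 4057/89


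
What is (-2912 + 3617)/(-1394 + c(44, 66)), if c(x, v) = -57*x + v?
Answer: -705/3836 ≈ -0.18379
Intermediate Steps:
c(x, v) = v - 57*x
(-2912 + 3617)/(-1394 + c(44, 66)) = (-2912 + 3617)/(-1394 + (66 - 57*44)) = 705/(-1394 + (66 - 2508)) = 705/(-1394 - 2442) = 705/(-3836) = 705*(-1/3836) = -705/3836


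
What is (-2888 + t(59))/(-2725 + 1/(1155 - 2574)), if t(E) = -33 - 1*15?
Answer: 520773/483347 ≈ 1.0774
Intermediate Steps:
t(E) = -48 (t(E) = -33 - 15 = -48)
(-2888 + t(59))/(-2725 + 1/(1155 - 2574)) = (-2888 - 48)/(-2725 + 1/(1155 - 2574)) = -2936/(-2725 + 1/(-1419)) = -2936/(-2725 - 1/1419) = -2936/(-3866776/1419) = -2936*(-1419/3866776) = 520773/483347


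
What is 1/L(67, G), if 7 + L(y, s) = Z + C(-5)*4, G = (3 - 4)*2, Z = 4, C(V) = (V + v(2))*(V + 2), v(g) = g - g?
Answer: 1/57 ≈ 0.017544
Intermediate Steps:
v(g) = 0
C(V) = V*(2 + V) (C(V) = (V + 0)*(V + 2) = V*(2 + V))
G = -2 (G = -1*2 = -2)
L(y, s) = 57 (L(y, s) = -7 + (4 - 5*(2 - 5)*4) = -7 + (4 - 5*(-3)*4) = -7 + (4 + 15*4) = -7 + (4 + 60) = -7 + 64 = 57)
1/L(67, G) = 1/57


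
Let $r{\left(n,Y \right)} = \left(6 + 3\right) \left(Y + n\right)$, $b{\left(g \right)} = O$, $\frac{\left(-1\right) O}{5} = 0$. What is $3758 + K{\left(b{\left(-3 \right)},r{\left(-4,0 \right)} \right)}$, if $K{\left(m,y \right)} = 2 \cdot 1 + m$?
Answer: $3760$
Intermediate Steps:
$O = 0$ ($O = \left(-5\right) 0 = 0$)
$b{\left(g \right)} = 0$
$r{\left(n,Y \right)} = 9 Y + 9 n$ ($r{\left(n,Y \right)} = 9 \left(Y + n\right) = 9 Y + 9 n$)
$K{\left(m,y \right)} = 2 + m$
$3758 + K{\left(b{\left(-3 \right)},r{\left(-4,0 \right)} \right)} = 3758 + \left(2 + 0\right) = 3758 + 2 = 3760$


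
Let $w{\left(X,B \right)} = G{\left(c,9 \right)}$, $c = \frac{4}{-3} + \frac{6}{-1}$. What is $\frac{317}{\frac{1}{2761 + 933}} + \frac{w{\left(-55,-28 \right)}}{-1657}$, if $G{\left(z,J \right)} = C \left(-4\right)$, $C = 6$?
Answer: $\frac{1940343710}{1657} \approx 1.171 \cdot 10^{6}$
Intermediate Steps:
$c = - \frac{22}{3}$ ($c = 4 \left(- \frac{1}{3}\right) + 6 \left(-1\right) = - \frac{4}{3} - 6 = - \frac{22}{3} \approx -7.3333$)
$G{\left(z,J \right)} = -24$ ($G{\left(z,J \right)} = 6 \left(-4\right) = -24$)
$w{\left(X,B \right)} = -24$
$\frac{317}{\frac{1}{2761 + 933}} + \frac{w{\left(-55,-28 \right)}}{-1657} = \frac{317}{\frac{1}{2761 + 933}} - \frac{24}{-1657} = \frac{317}{\frac{1}{3694}} - - \frac{24}{1657} = 317 \frac{1}{\frac{1}{3694}} + \frac{24}{1657} = 317 \cdot 3694 + \frac{24}{1657} = 1170998 + \frac{24}{1657} = \frac{1940343710}{1657}$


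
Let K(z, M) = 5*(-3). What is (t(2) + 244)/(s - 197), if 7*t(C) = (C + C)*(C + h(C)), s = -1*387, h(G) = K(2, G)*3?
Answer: -192/511 ≈ -0.37573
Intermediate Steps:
K(z, M) = -15
h(G) = -45 (h(G) = -15*3 = -45)
s = -387
t(C) = 2*C*(-45 + C)/7 (t(C) = ((C + C)*(C - 45))/7 = ((2*C)*(-45 + C))/7 = (2*C*(-45 + C))/7 = 2*C*(-45 + C)/7)
(t(2) + 244)/(s - 197) = ((2/7)*2*(-45 + 2) + 244)/(-387 - 197) = ((2/7)*2*(-43) + 244)/(-584) = (-172/7 + 244)*(-1/584) = (1536/7)*(-1/584) = -192/511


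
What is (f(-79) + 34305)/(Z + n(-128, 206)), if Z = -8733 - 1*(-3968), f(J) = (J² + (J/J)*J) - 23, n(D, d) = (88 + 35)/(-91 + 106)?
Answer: -50555/5946 ≈ -8.5023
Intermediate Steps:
n(D, d) = 41/5 (n(D, d) = 123/15 = 123*(1/15) = 41/5)
f(J) = -23 + J + J² (f(J) = (J² + 1*J) - 23 = (J² + J) - 23 = (J + J²) - 23 = -23 + J + J²)
Z = -4765 (Z = -8733 + 3968 = -4765)
(f(-79) + 34305)/(Z + n(-128, 206)) = ((-23 - 79 + (-79)²) + 34305)/(-4765 + 41/5) = ((-23 - 79 + 6241) + 34305)/(-23784/5) = (6139 + 34305)*(-5/23784) = 40444*(-5/23784) = -50555/5946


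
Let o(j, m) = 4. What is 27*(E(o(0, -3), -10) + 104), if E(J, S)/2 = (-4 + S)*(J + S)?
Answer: 7344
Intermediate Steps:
E(J, S) = 2*(-4 + S)*(J + S) (E(J, S) = 2*((-4 + S)*(J + S)) = 2*(-4 + S)*(J + S))
27*(E(o(0, -3), -10) + 104) = 27*((-8*4 - 8*(-10) + 2*(-10)**2 + 2*4*(-10)) + 104) = 27*((-32 + 80 + 2*100 - 80) + 104) = 27*((-32 + 80 + 200 - 80) + 104) = 27*(168 + 104) = 27*272 = 7344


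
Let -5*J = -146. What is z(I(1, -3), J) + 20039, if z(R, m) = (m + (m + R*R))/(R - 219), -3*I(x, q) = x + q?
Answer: 196880527/9825 ≈ 20039.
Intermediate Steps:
J = 146/5 (J = -⅕*(-146) = 146/5 ≈ 29.200)
I(x, q) = -q/3 - x/3 (I(x, q) = -(x + q)/3 = -(q + x)/3 = -q/3 - x/3)
z(R, m) = (R² + 2*m)/(-219 + R) (z(R, m) = (m + (m + R²))/(-219 + R) = (R² + 2*m)/(-219 + R))
z(I(1, -3), J) + 20039 = ((-⅓*(-3) - ⅓*1)² + 2*(146/5))/(-219 + (-⅓*(-3) - ⅓*1)) + 20039 = ((1 - ⅓)² + 292/5)/(-219 + (1 - ⅓)) + 20039 = ((⅔)² + 292/5)/(-219 + ⅔) + 20039 = (4/9 + 292/5)/(-655/3) + 20039 = -3/655*2648/45 + 20039 = -2648/9825 + 20039 = 196880527/9825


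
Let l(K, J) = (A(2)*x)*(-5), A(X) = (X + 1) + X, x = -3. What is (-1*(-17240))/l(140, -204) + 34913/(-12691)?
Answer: 43234873/190365 ≈ 227.12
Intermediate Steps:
A(X) = 1 + 2*X (A(X) = (1 + X) + X = 1 + 2*X)
l(K, J) = 75 (l(K, J) = ((1 + 2*2)*(-3))*(-5) = ((1 + 4)*(-3))*(-5) = (5*(-3))*(-5) = -15*(-5) = 75)
(-1*(-17240))/l(140, -204) + 34913/(-12691) = -1*(-17240)/75 + 34913/(-12691) = 17240*(1/75) + 34913*(-1/12691) = 3448/15 - 34913/12691 = 43234873/190365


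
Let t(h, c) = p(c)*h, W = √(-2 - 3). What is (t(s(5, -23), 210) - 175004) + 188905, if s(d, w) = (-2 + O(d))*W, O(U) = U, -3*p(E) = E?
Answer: 13901 - 210*I*√5 ≈ 13901.0 - 469.57*I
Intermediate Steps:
p(E) = -E/3
W = I*√5 (W = √(-5) = I*√5 ≈ 2.2361*I)
s(d, w) = I*√5*(-2 + d) (s(d, w) = (-2 + d)*(I*√5) = I*√5*(-2 + d))
t(h, c) = -c*h/3 (t(h, c) = (-c/3)*h = -c*h/3)
(t(s(5, -23), 210) - 175004) + 188905 = (-⅓*210*I*√5*(-2 + 5) - 175004) + 188905 = (-⅓*210*I*√5*3 - 175004) + 188905 = (-⅓*210*3*I*√5 - 175004) + 188905 = (-210*I*√5 - 175004) + 188905 = (-175004 - 210*I*√5) + 188905 = 13901 - 210*I*√5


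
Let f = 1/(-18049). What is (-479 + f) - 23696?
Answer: -436334576/18049 ≈ -24175.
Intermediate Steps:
f = -1/18049 ≈ -5.5405e-5
(-479 + f) - 23696 = (-479 - 1/18049) - 23696 = -8645472/18049 - 23696 = -436334576/18049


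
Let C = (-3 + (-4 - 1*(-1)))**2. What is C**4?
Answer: 1679616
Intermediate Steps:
C = 36 (C = (-3 + (-4 + 1))**2 = (-3 - 3)**2 = (-6)**2 = 36)
C**4 = 36**4 = 1679616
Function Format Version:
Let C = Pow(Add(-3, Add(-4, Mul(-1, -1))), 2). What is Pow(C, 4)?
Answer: 1679616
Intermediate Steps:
C = 36 (C = Pow(Add(-3, Add(-4, 1)), 2) = Pow(Add(-3, -3), 2) = Pow(-6, 2) = 36)
Pow(C, 4) = Pow(36, 4) = 1679616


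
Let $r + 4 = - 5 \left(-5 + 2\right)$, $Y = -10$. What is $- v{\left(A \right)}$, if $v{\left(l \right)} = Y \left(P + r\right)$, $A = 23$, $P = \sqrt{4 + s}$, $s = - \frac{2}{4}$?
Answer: $110 + 5 \sqrt{14} \approx 128.71$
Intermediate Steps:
$s = - \frac{1}{2}$ ($s = \left(-2\right) \frac{1}{4} = - \frac{1}{2} \approx -0.5$)
$P = \frac{\sqrt{14}}{2}$ ($P = \sqrt{4 - \frac{1}{2}} = \sqrt{\frac{7}{2}} = \frac{\sqrt{14}}{2} \approx 1.8708$)
$r = 11$ ($r = -4 - 5 \left(-5 + 2\right) = -4 - -15 = -4 + 15 = 11$)
$v{\left(l \right)} = -110 - 5 \sqrt{14}$ ($v{\left(l \right)} = - 10 \left(\frac{\sqrt{14}}{2} + 11\right) = - 10 \left(11 + \frac{\sqrt{14}}{2}\right) = -110 - 5 \sqrt{14}$)
$- v{\left(A \right)} = - (-110 - 5 \sqrt{14}) = 110 + 5 \sqrt{14}$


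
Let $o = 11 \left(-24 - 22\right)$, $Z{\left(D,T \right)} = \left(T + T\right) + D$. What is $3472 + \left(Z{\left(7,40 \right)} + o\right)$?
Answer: $3053$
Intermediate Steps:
$Z{\left(D,T \right)} = D + 2 T$ ($Z{\left(D,T \right)} = 2 T + D = D + 2 T$)
$o = -506$ ($o = 11 \left(-46\right) = -506$)
$3472 + \left(Z{\left(7,40 \right)} + o\right) = 3472 + \left(\left(7 + 2 \cdot 40\right) - 506\right) = 3472 + \left(\left(7 + 80\right) - 506\right) = 3472 + \left(87 - 506\right) = 3472 - 419 = 3053$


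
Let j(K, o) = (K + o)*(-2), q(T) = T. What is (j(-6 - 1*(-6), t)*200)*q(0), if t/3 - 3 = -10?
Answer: 0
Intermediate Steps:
t = -21 (t = 9 + 3*(-10) = 9 - 30 = -21)
j(K, o) = -2*K - 2*o
(j(-6 - 1*(-6), t)*200)*q(0) = ((-2*(-6 - 1*(-6)) - 2*(-21))*200)*0 = ((-2*(-6 + 6) + 42)*200)*0 = ((-2*0 + 42)*200)*0 = ((0 + 42)*200)*0 = (42*200)*0 = 8400*0 = 0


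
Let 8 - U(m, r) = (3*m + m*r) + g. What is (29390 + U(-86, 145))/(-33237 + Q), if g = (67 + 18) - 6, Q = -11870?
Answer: -42047/45107 ≈ -0.93216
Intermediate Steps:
g = 79 (g = 85 - 6 = 79)
U(m, r) = -71 - 3*m - m*r (U(m, r) = 8 - ((3*m + m*r) + 79) = 8 - (79 + 3*m + m*r) = 8 + (-79 - 3*m - m*r) = -71 - 3*m - m*r)
(29390 + U(-86, 145))/(-33237 + Q) = (29390 + (-71 - 3*(-86) - 1*(-86)*145))/(-33237 - 11870) = (29390 + (-71 + 258 + 12470))/(-45107) = (29390 + 12657)*(-1/45107) = 42047*(-1/45107) = -42047/45107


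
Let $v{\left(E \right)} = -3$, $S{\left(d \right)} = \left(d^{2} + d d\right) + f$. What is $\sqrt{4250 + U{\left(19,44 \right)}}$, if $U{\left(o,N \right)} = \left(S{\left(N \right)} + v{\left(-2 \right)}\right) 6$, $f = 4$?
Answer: $4 \sqrt{1718} \approx 165.8$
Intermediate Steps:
$S{\left(d \right)} = 4 + 2 d^{2}$ ($S{\left(d \right)} = \left(d^{2} + d d\right) + 4 = \left(d^{2} + d^{2}\right) + 4 = 2 d^{2} + 4 = 4 + 2 d^{2}$)
$U{\left(o,N \right)} = 6 + 12 N^{2}$ ($U{\left(o,N \right)} = \left(\left(4 + 2 N^{2}\right) - 3\right) 6 = \left(1 + 2 N^{2}\right) 6 = 6 + 12 N^{2}$)
$\sqrt{4250 + U{\left(19,44 \right)}} = \sqrt{4250 + \left(6 + 12 \cdot 44^{2}\right)} = \sqrt{4250 + \left(6 + 12 \cdot 1936\right)} = \sqrt{4250 + \left(6 + 23232\right)} = \sqrt{4250 + 23238} = \sqrt{27488} = 4 \sqrt{1718}$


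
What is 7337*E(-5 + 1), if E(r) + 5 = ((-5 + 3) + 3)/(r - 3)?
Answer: -264132/7 ≈ -37733.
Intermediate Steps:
E(r) = -5 + 1/(-3 + r) (E(r) = -5 + ((-5 + 3) + 3)/(r - 3) = -5 + (-2 + 3)/(-3 + r) = -5 + 1/(-3 + r))
7337*E(-5 + 1) = 7337*((16 - 5*(-5 + 1))/(-3 + (-5 + 1))) = 7337*((16 - 5*(-4))/(-3 - 4)) = 7337*((16 + 20)/(-7)) = 7337*(-⅐*36) = 7337*(-36/7) = -264132/7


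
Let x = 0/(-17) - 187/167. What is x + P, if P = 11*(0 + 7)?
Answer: 12672/167 ≈ 75.880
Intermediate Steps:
P = 77 (P = 11*7 = 77)
x = -187/167 (x = 0*(-1/17) - 187*1/167 = 0 - 187/167 = -187/167 ≈ -1.1198)
x + P = -187/167 + 77 = 12672/167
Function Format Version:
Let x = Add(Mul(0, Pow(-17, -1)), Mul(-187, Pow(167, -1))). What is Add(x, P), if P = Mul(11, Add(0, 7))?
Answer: Rational(12672, 167) ≈ 75.880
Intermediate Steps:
P = 77 (P = Mul(11, 7) = 77)
x = Rational(-187, 167) (x = Add(Mul(0, Rational(-1, 17)), Mul(-187, Rational(1, 167))) = Add(0, Rational(-187, 167)) = Rational(-187, 167) ≈ -1.1198)
Add(x, P) = Add(Rational(-187, 167), 77) = Rational(12672, 167)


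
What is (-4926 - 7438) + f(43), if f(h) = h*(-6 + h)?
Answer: -10773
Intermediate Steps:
(-4926 - 7438) + f(43) = (-4926 - 7438) + 43*(-6 + 43) = -12364 + 43*37 = -12364 + 1591 = -10773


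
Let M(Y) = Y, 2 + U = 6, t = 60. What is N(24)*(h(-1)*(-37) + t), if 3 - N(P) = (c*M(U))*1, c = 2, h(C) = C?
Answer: -485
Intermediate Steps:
U = 4 (U = -2 + 6 = 4)
N(P) = -5 (N(P) = 3 - 2*4 = 3 - 8 = -5)
N(24)*(h(-1)*(-37) + t) = -5*(-1*(-37) + 60) = -5*(37 + 60) = -5*97 = -485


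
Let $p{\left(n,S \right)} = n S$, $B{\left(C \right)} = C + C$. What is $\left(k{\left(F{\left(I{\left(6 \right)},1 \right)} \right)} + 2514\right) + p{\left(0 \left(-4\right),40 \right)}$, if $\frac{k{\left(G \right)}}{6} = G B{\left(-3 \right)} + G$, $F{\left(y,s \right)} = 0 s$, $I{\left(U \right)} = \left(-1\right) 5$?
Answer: $2514$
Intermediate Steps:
$I{\left(U \right)} = -5$
$B{\left(C \right)} = 2 C$
$F{\left(y,s \right)} = 0$
$p{\left(n,S \right)} = S n$
$k{\left(G \right)} = - 30 G$ ($k{\left(G \right)} = 6 \left(G 2 \left(-3\right) + G\right) = 6 \left(G \left(-6\right) + G\right) = 6 \left(- 6 G + G\right) = 6 \left(- 5 G\right) = - 30 G$)
$\left(k{\left(F{\left(I{\left(6 \right)},1 \right)} \right)} + 2514\right) + p{\left(0 \left(-4\right),40 \right)} = \left(\left(-30\right) 0 + 2514\right) + 40 \cdot 0 \left(-4\right) = \left(0 + 2514\right) + 40 \cdot 0 = 2514 + 0 = 2514$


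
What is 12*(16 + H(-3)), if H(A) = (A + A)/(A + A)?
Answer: 204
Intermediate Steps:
H(A) = 1 (H(A) = (2*A)/((2*A)) = (2*A)*(1/(2*A)) = 1)
12*(16 + H(-3)) = 12*(16 + 1) = 12*17 = 204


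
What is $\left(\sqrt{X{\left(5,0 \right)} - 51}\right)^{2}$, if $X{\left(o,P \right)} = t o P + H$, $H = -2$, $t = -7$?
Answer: $-53$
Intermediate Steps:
$X{\left(o,P \right)} = -2 - 7 P o$ ($X{\left(o,P \right)} = - 7 o P - 2 = - 7 P o - 2 = -2 - 7 P o$)
$\left(\sqrt{X{\left(5,0 \right)} - 51}\right)^{2} = \left(\sqrt{\left(-2 - 0 \cdot 5\right) - 51}\right)^{2} = \left(\sqrt{\left(-2 + 0\right) - 51}\right)^{2} = \left(\sqrt{-2 - 51}\right)^{2} = \left(\sqrt{-53}\right)^{2} = \left(i \sqrt{53}\right)^{2} = -53$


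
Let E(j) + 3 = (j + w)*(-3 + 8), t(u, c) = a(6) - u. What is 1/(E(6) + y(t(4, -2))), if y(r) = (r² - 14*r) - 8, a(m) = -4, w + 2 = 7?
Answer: 1/220 ≈ 0.0045455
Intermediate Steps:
w = 5 (w = -2 + 7 = 5)
t(u, c) = -4 - u
y(r) = -8 + r² - 14*r
E(j) = 22 + 5*j (E(j) = -3 + (j + 5)*(-3 + 8) = -3 + (5 + j)*5 = -3 + (25 + 5*j) = 22 + 5*j)
1/(E(6) + y(t(4, -2))) = 1/((22 + 5*6) + (-8 + (-4 - 1*4)² - 14*(-4 - 1*4))) = 1/((22 + 30) + (-8 + (-4 - 4)² - 14*(-4 - 4))) = 1/(52 + (-8 + (-8)² - 14*(-8))) = 1/(52 + (-8 + 64 + 112)) = 1/(52 + 168) = 1/220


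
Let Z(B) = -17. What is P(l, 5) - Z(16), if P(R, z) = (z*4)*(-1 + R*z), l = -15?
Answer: -1503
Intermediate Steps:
P(R, z) = 4*z*(-1 + R*z) (P(R, z) = (4*z)*(-1 + R*z) = 4*z*(-1 + R*z))
P(l, 5) - Z(16) = 4*5*(-1 - 15*5) - 1*(-17) = 4*5*(-1 - 75) + 17 = 4*5*(-76) + 17 = -1520 + 17 = -1503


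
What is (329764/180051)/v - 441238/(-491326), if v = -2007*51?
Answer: 4065812482974601/4527441396092241 ≈ 0.89804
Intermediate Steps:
v = -102357
(329764/180051)/v - 441238/(-491326) = (329764/180051)/(-102357) - 441238/(-491326) = (329764*(1/180051))*(-1/102357) - 441238*(-1/491326) = (329764/180051)*(-1/102357) + 220619/245663 = -329764/18429480207 + 220619/245663 = 4065812482974601/4527441396092241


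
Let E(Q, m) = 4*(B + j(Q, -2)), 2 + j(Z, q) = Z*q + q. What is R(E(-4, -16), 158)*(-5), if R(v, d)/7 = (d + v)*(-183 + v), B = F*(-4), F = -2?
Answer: 973350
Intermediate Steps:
B = 8 (B = -2*(-4) = 8)
j(Z, q) = -2 + q + Z*q (j(Z, q) = -2 + (Z*q + q) = -2 + (q + Z*q) = -2 + q + Z*q)
E(Q, m) = 16 - 8*Q (E(Q, m) = 4*(8 + (-2 - 2 + Q*(-2))) = 4*(8 + (-2 - 2 - 2*Q)) = 4*(8 + (-4 - 2*Q)) = 4*(4 - 2*Q) = 16 - 8*Q)
R(v, d) = 7*(-183 + v)*(d + v) (R(v, d) = 7*((d + v)*(-183 + v)) = 7*((-183 + v)*(d + v)) = 7*(-183 + v)*(d + v))
R(E(-4, -16), 158)*(-5) = (-1281*158 - 1281*(16 - 8*(-4)) + 7*(16 - 8*(-4))² + 7*158*(16 - 8*(-4)))*(-5) = (-202398 - 1281*(16 + 32) + 7*(16 + 32)² + 7*158*(16 + 32))*(-5) = (-202398 - 1281*48 + 7*48² + 7*158*48)*(-5) = (-202398 - 61488 + 7*2304 + 53088)*(-5) = (-202398 - 61488 + 16128 + 53088)*(-5) = -194670*(-5) = 973350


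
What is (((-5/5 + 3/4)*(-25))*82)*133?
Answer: 136325/2 ≈ 68163.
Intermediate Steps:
(((-5/5 + 3/4)*(-25))*82)*133 = (((-5*1/5 + 3*(1/4))*(-25))*82)*133 = (((-1 + 3/4)*(-25))*82)*133 = (-1/4*(-25)*82)*133 = ((25/4)*82)*133 = (1025/2)*133 = 136325/2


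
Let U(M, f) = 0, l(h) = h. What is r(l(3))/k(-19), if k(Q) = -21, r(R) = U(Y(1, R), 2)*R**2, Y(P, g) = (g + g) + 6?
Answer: 0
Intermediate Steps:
Y(P, g) = 6 + 2*g (Y(P, g) = 2*g + 6 = 6 + 2*g)
r(R) = 0 (r(R) = 0*R**2 = 0)
r(l(3))/k(-19) = 0/(-21) = 0*(-1/21) = 0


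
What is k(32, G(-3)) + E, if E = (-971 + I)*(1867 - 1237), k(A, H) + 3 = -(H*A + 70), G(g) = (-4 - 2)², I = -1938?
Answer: -1833895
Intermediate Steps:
G(g) = 36 (G(g) = (-6)² = 36)
k(A, H) = -73 - A*H (k(A, H) = -3 - (H*A + 70) = -3 - (A*H + 70) = -3 - (70 + A*H) = -3 + (-70 - A*H) = -73 - A*H)
E = -1832670 (E = (-971 - 1938)*(1867 - 1237) = -2909*630 = -1832670)
k(32, G(-3)) + E = (-73 - 1*32*36) - 1832670 = (-73 - 1152) - 1832670 = -1225 - 1832670 = -1833895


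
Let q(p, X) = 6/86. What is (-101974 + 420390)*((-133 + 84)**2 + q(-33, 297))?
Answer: 32875178336/43 ≈ 7.6454e+8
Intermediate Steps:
q(p, X) = 3/43 (q(p, X) = 6*(1/86) = 3/43)
(-101974 + 420390)*((-133 + 84)**2 + q(-33, 297)) = (-101974 + 420390)*((-133 + 84)**2 + 3/43) = 318416*((-49)**2 + 3/43) = 318416*(2401 + 3/43) = 318416*(103246/43) = 32875178336/43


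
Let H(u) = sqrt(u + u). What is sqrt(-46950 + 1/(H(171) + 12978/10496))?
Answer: sqrt(-913959906 - 2217542400*sqrt(38))/(3*sqrt(2163 + 5248*sqrt(38))) ≈ 216.68*I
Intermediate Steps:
H(u) = sqrt(2)*sqrt(u) (H(u) = sqrt(2*u) = sqrt(2)*sqrt(u))
sqrt(-46950 + 1/(H(171) + 12978/10496)) = sqrt(-46950 + 1/(sqrt(2)*sqrt(171) + 12978/10496)) = sqrt(-46950 + 1/(sqrt(2)*(3*sqrt(19)) + 12978*(1/10496))) = sqrt(-46950 + 1/(3*sqrt(38) + 6489/5248)) = sqrt(-46950 + 1/(6489/5248 + 3*sqrt(38)))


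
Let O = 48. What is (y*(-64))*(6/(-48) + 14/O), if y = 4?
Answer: -128/3 ≈ -42.667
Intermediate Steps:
(y*(-64))*(6/(-48) + 14/O) = (4*(-64))*(6/(-48) + 14/48) = -256*(6*(-1/48) + 14*(1/48)) = -256*(-1/8 + 7/24) = -256*1/6 = -128/3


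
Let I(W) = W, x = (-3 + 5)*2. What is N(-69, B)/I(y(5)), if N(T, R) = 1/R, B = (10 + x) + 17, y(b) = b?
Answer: 1/155 ≈ 0.0064516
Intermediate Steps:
x = 4 (x = 2*2 = 4)
B = 31 (B = (10 + 4) + 17 = 14 + 17 = 31)
N(-69, B)/I(y(5)) = 1/(31*5) = (1/31)*(⅕) = 1/155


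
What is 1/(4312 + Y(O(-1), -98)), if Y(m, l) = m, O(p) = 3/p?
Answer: 1/4309 ≈ 0.00023207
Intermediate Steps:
1/(4312 + Y(O(-1), -98)) = 1/(4312 + 3/(-1)) = 1/(4312 + 3*(-1)) = 1/(4312 - 3) = 1/4309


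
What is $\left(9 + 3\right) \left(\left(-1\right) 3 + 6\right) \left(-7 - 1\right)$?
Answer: $-288$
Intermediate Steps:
$\left(9 + 3\right) \left(\left(-1\right) 3 + 6\right) \left(-7 - 1\right) = 12 \left(-3 + 6\right) \left(-8\right) = 12 \cdot 3 \left(-8\right) = 12 \left(-24\right) = -288$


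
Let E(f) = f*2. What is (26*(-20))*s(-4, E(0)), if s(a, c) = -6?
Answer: 3120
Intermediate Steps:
E(f) = 2*f
(26*(-20))*s(-4, E(0)) = (26*(-20))*(-6) = -520*(-6) = 3120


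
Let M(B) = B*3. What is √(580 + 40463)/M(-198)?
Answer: -√41043/594 ≈ -0.34106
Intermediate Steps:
M(B) = 3*B
√(580 + 40463)/M(-198) = √(580 + 40463)/((3*(-198))) = √41043/(-594) = √41043*(-1/594) = -√41043/594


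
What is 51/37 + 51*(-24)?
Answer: -45237/37 ≈ -1222.6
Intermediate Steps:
51/37 + 51*(-24) = 51*(1/37) - 1224 = 51/37 - 1224 = -45237/37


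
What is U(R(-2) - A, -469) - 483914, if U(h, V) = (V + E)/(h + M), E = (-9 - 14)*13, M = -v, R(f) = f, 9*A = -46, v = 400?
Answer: -432133474/893 ≈ -4.8391e+5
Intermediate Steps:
A = -46/9 (A = (⅑)*(-46) = -46/9 ≈ -5.1111)
M = -400 (M = -1*400 = -400)
E = -299 (E = -23*13 = -299)
U(h, V) = (-299 + V)/(-400 + h) (U(h, V) = (V - 299)/(h - 400) = (-299 + V)/(-400 + h))
U(R(-2) - A, -469) - 483914 = (-299 - 469)/(-400 + (-2 - 1*(-46/9))) - 483914 = -768/(-400 + (-2 + 46/9)) - 483914 = -768/(-400 + 28/9) - 483914 = -768/(-3572/9) - 483914 = -9/3572*(-768) - 483914 = 1728/893 - 483914 = -432133474/893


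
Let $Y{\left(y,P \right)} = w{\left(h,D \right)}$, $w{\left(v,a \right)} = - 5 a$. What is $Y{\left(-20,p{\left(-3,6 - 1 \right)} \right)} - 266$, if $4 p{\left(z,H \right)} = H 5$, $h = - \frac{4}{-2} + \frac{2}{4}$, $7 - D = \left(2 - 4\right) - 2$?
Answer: $-321$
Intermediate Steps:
$D = 11$ ($D = 7 - \left(\left(2 - 4\right) - 2\right) = 7 - \left(-2 - 2\right) = 7 - -4 = 7 + 4 = 11$)
$h = \frac{5}{2}$ ($h = \left(-4\right) \left(- \frac{1}{2}\right) + 2 \cdot \frac{1}{4} = 2 + \frac{1}{2} = \frac{5}{2} \approx 2.5$)
$p{\left(z,H \right)} = \frac{5 H}{4}$ ($p{\left(z,H \right)} = \frac{H 5}{4} = \frac{5 H}{4}$)
$Y{\left(y,P \right)} = -55$ ($Y{\left(y,P \right)} = \left(-5\right) 11 = -55$)
$Y{\left(-20,p{\left(-3,6 - 1 \right)} \right)} - 266 = -55 - 266 = -321$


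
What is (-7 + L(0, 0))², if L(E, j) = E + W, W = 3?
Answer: 16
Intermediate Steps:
L(E, j) = 3 + E (L(E, j) = E + 3 = 3 + E)
(-7 + L(0, 0))² = (-7 + (3 + 0))² = (-7 + 3)² = (-4)² = 16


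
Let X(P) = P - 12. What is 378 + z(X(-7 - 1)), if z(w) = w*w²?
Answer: -7622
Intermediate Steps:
X(P) = -12 + P
z(w) = w³
378 + z(X(-7 - 1)) = 378 + (-12 + (-7 - 1))³ = 378 + (-12 - 8)³ = 378 + (-20)³ = 378 - 8000 = -7622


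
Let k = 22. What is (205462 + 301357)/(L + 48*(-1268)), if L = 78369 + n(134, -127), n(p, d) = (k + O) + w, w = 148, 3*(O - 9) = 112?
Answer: 1520457/53164 ≈ 28.599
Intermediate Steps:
O = 139/3 (O = 9 + (⅓)*112 = 9 + 112/3 = 139/3 ≈ 46.333)
n(p, d) = 649/3 (n(p, d) = (22 + 139/3) + 148 = 205/3 + 148 = 649/3)
L = 235756/3 (L = 78369 + 649/3 = 235756/3 ≈ 78585.)
(205462 + 301357)/(L + 48*(-1268)) = (205462 + 301357)/(235756/3 + 48*(-1268)) = 506819/(235756/3 - 60864) = 506819/(53164/3) = 506819*(3/53164) = 1520457/53164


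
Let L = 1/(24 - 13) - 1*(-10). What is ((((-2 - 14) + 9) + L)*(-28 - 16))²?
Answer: 18496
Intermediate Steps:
L = 111/11 (L = 1/11 + 10 = 111/11 ≈ 10.091)
((((-2 - 14) + 9) + L)*(-28 - 16))² = ((((-2 - 14) + 9) + 111/11)*(-28 - 16))² = (((-16 + 9) + 111/11)*(-44))² = ((-7 + 111/11)*(-44))² = ((34/11)*(-44))² = (-136)² = 18496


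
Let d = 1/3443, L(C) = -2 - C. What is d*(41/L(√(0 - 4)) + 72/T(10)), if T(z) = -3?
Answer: -137/13772 + 41*I/13772 ≈ -0.0099477 + 0.0029771*I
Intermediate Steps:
d = 1/3443 ≈ 0.00029044
d*(41/L(√(0 - 4)) + 72/T(10)) = (41/(-2 - √(0 - 4)) + 72/(-3))/3443 = (41/(-2 - √(-4)) + 72*(-⅓))/3443 = (41/(-2 - 2*I) - 24)/3443 = (41*((-2 + 2*I)/8) - 24)/3443 = (41*(-2 + 2*I)/8 - 24)/3443 = (-24 + 41*(-2 + 2*I)/8)/3443 = -24/3443 + 41*(-2 + 2*I)/27544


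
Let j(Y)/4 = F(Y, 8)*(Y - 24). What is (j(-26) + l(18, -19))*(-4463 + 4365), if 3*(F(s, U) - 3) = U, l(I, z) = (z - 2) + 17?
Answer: 334376/3 ≈ 1.1146e+5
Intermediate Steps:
l(I, z) = 15 + z (l(I, z) = (-2 + z) + 17 = 15 + z)
F(s, U) = 3 + U/3
j(Y) = -544 + 68*Y/3 (j(Y) = 4*((3 + (1/3)*8)*(Y - 24)) = 4*((3 + 8/3)*(-24 + Y)) = 4*(17*(-24 + Y)/3) = 4*(-136 + 17*Y/3) = -544 + 68*Y/3)
(j(-26) + l(18, -19))*(-4463 + 4365) = ((-544 + (68/3)*(-26)) + (15 - 19))*(-4463 + 4365) = ((-544 - 1768/3) - 4)*(-98) = (-3400/3 - 4)*(-98) = -3412/3*(-98) = 334376/3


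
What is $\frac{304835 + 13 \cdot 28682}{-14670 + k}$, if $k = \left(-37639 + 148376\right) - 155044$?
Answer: $- \frac{677701}{58977} \approx -11.491$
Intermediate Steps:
$k = -44307$ ($k = 110737 - 155044 = -44307$)
$\frac{304835 + 13 \cdot 28682}{-14670 + k} = \frac{304835 + 13 \cdot 28682}{-14670 - 44307} = \frac{304835 + 372866}{-58977} = 677701 \left(- \frac{1}{58977}\right) = - \frac{677701}{58977}$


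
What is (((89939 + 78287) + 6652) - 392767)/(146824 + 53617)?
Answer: -217889/200441 ≈ -1.0870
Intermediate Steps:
(((89939 + 78287) + 6652) - 392767)/(146824 + 53617) = ((168226 + 6652) - 392767)/200441 = (174878 - 392767)*(1/200441) = -217889*1/200441 = -217889/200441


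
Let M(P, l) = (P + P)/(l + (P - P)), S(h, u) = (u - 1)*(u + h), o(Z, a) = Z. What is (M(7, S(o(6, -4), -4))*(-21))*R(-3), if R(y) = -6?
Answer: -882/5 ≈ -176.40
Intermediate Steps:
S(h, u) = (-1 + u)*(h + u)
M(P, l) = 2*P/l (M(P, l) = (2*P)/(l + 0) = (2*P)/l = 2*P/l)
(M(7, S(o(6, -4), -4))*(-21))*R(-3) = ((2*7/((-4)² - 1*6 - 1*(-4) + 6*(-4)))*(-21))*(-6) = ((2*7/(16 - 6 + 4 - 24))*(-21))*(-6) = ((2*7/(-10))*(-21))*(-6) = ((2*7*(-⅒))*(-21))*(-6) = -7/5*(-21)*(-6) = (147/5)*(-6) = -882/5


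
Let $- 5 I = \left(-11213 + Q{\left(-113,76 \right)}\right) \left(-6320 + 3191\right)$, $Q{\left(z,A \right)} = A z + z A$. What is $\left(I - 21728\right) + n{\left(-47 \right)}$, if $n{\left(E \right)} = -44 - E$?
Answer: $- \frac{88937806}{5} \approx -1.7788 \cdot 10^{7}$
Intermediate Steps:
$Q{\left(z,A \right)} = 2 A z$ ($Q{\left(z,A \right)} = A z + A z = 2 A z$)
$I = - \frac{88829181}{5}$ ($I = - \frac{\left(-11213 + 2 \cdot 76 \left(-113\right)\right) \left(-6320 + 3191\right)}{5} = - \frac{\left(-11213 - 17176\right) \left(-3129\right)}{5} = - \frac{\left(-28389\right) \left(-3129\right)}{5} = \left(- \frac{1}{5}\right) 88829181 = - \frac{88829181}{5} \approx -1.7766 \cdot 10^{7}$)
$\left(I - 21728\right) + n{\left(-47 \right)} = \left(- \frac{88829181}{5} - 21728\right) - -3 = - \frac{88937821}{5} + \left(-44 + 47\right) = - \frac{88937821}{5} + 3 = - \frac{88937806}{5}$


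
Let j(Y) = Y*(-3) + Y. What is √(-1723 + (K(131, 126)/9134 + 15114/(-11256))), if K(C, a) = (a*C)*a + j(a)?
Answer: I*√27466013221015551/4283846 ≈ 38.687*I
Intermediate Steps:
j(Y) = -2*Y (j(Y) = -3*Y + Y = -2*Y)
K(C, a) = -2*a + C*a² (K(C, a) = (a*C)*a - 2*a = (C*a)*a - 2*a = C*a² - 2*a = -2*a + C*a²)
√(-1723 + (K(131, 126)/9134 + 15114/(-11256))) = √(-1723 + ((126*(-2 + 131*126))/9134 + 15114/(-11256))) = √(-1723 + ((126*(-2 + 16506))*(1/9134) + 15114*(-1/11256))) = √(-1723 + ((126*16504)*(1/9134) - 2519/1876)) = √(-1723 + (2079504*(1/9134) - 2519/1876)) = √(-1723 + (1039752/4567 - 2519/1876)) = √(-1723 + 1939070479/8567692) = √(-12823062837/8567692) = I*√27466013221015551/4283846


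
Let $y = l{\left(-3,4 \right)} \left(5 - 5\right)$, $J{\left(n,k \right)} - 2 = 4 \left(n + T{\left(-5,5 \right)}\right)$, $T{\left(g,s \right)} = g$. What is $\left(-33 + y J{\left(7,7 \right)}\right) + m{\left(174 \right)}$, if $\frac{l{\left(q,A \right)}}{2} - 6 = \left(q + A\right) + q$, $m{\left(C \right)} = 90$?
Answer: $57$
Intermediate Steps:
$l{\left(q,A \right)} = 12 + 2 A + 4 q$ ($l{\left(q,A \right)} = 12 + 2 \left(\left(q + A\right) + q\right) = 12 + 2 \left(\left(A + q\right) + q\right) = 12 + 2 \left(A + 2 q\right) = 12 + \left(2 A + 4 q\right) = 12 + 2 A + 4 q$)
$J{\left(n,k \right)} = -18 + 4 n$ ($J{\left(n,k \right)} = 2 + 4 \left(n - 5\right) = 2 + 4 \left(-5 + n\right) = 2 + \left(-20 + 4 n\right) = -18 + 4 n$)
$y = 0$ ($y = \left(12 + 2 \cdot 4 + 4 \left(-3\right)\right) \left(5 - 5\right) = \left(12 + 8 - 12\right) 0 = 8 \cdot 0 = 0$)
$\left(-33 + y J{\left(7,7 \right)}\right) + m{\left(174 \right)} = \left(-33 + 0 \left(-18 + 4 \cdot 7\right)\right) + 90 = \left(-33 + 0 \left(-18 + 28\right)\right) + 90 = \left(-33 + 0 \cdot 10\right) + 90 = \left(-33 + 0\right) + 90 = -33 + 90 = 57$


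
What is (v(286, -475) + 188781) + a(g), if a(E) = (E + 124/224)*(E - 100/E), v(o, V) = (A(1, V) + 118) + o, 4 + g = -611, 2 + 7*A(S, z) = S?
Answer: 3905285921/6888 ≈ 5.6697e+5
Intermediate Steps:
A(S, z) = -2/7 + S/7
g = -615 (g = -4 - 611 = -615)
v(o, V) = 825/7 + o (v(o, V) = ((-2/7 + (⅐)*1) + 118) + o = ((-2/7 + ⅐) + 118) + o = (-⅐ + 118) + o = 825/7 + o)
a(E) = (31/56 + E)*(E - 100/E) (a(E) = (E + 124*(1/224))*(E - 100/E) = (E + 31/56)*(E - 100/E) = (31/56 + E)*(E - 100/E))
(v(286, -475) + 188781) + a(g) = ((825/7 + 286) + 188781) + (-100 + (-615)² - 775/14/(-615) + (31/56)*(-615)) = (2827/7 + 188781) + (-100 + 378225 - 775/14*(-1/615) - 19065/56) = 1324294/7 + (-100 + 378225 + 155/1722 - 19065/56) = 1324294/7 + 2602180625/6888 = 3905285921/6888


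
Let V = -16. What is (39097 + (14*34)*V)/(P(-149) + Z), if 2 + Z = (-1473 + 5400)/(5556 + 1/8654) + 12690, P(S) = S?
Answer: 1513657636625/602929480133 ≈ 2.5105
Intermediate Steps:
Z = 610093642258/48081625 (Z = -2 + ((-1473 + 5400)/(5556 + 1/8654) + 12690) = -2 + (3927/(5556 + 1/8654) + 12690) = -2 + (3927/(48081625/8654) + 12690) = -2 + (3927*(8654/48081625) + 12690) = -2 + (33984258/48081625 + 12690) = -2 + 610189805508/48081625 = 610093642258/48081625 ≈ 12689.)
(39097 + (14*34)*V)/(P(-149) + Z) = (39097 + (14*34)*(-16))/(-149 + 610093642258/48081625) = (39097 + 476*(-16))/(602929480133/48081625) = (39097 - 7616)*(48081625/602929480133) = 31481*(48081625/602929480133) = 1513657636625/602929480133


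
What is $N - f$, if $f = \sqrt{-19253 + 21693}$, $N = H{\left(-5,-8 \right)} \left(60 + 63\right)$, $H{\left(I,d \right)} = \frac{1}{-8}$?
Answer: $- \frac{123}{8} - 2 \sqrt{610} \approx -64.771$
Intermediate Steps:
$H{\left(I,d \right)} = - \frac{1}{8}$
$N = - \frac{123}{8}$ ($N = - \frac{60 + 63}{8} = \left(- \frac{1}{8}\right) 123 = - \frac{123}{8} \approx -15.375$)
$f = 2 \sqrt{610}$ ($f = \sqrt{2440} = 2 \sqrt{610} \approx 49.396$)
$N - f = - \frac{123}{8} - 2 \sqrt{610}$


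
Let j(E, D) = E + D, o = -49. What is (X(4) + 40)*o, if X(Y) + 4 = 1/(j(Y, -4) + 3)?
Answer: -5341/3 ≈ -1780.3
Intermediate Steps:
j(E, D) = D + E
X(Y) = -4 + 1/(-1 + Y) (X(Y) = -4 + 1/((-4 + Y) + 3) = -4 + 1/(-1 + Y))
(X(4) + 40)*o = ((5 - 4*4)/(-1 + 4) + 40)*(-49) = ((5 - 16)/3 + 40)*(-49) = ((⅓)*(-11) + 40)*(-49) = (-11/3 + 40)*(-49) = (109/3)*(-49) = -5341/3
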